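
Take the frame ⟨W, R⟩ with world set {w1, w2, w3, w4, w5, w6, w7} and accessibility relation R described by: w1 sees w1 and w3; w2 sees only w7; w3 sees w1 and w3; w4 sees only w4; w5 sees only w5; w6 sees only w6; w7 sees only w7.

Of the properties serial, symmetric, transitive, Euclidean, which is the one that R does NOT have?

symmetric

Serial: yes — every world has a successor (e.g. w1 R w1).
Symmetric: no — w2 R w7 but not w7 R w2.
Transitive: yes — every two-step R-path is closed by a direct edge.
Euclidean: yes — any two successors of a common world are R-related.
Only symmetric fails.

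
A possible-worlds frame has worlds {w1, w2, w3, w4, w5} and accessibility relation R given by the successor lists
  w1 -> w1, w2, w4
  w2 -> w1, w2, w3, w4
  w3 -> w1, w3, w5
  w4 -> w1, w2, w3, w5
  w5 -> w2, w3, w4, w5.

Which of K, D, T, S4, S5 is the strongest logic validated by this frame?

D

Serial (axiom D): yes — every world has a successor (e.g. w1 R w1).
Reflexive (axiom T): no — w4 is not related to itself.
Transitive (axiom 4): no — w1 R w2 and w2 R w3, but not w1 R w3.
Euclidean (axiom 5): no — w2 R w1 and w2 R w3, but not w1 R w3.
So F validates K, D; T would additionally require R to be reflexive. The strongest is D.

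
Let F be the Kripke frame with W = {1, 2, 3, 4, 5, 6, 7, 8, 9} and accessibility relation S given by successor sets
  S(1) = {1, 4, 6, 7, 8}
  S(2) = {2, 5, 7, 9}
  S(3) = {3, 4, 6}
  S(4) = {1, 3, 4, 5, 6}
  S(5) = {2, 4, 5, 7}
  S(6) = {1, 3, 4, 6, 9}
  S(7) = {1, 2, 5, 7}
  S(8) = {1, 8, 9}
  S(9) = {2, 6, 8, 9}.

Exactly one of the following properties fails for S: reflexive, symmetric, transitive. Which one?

Reflexive: yes — every world is S-related to itself.
Symmetric: yes — every pair in S has its reverse in S.
Transitive: no — 1 S 4 and 4 S 3, but not 1 S 3.
Only transitive fails.

transitive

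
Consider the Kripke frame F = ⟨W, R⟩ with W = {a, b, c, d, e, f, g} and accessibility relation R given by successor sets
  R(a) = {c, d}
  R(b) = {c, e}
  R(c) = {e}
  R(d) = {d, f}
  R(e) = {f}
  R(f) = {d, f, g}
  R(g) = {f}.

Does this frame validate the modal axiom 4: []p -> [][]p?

By correspondence theory, 4 is valid on a frame iff R is transitive.
Transitive: no — a R c and c R e, but not a R e.

No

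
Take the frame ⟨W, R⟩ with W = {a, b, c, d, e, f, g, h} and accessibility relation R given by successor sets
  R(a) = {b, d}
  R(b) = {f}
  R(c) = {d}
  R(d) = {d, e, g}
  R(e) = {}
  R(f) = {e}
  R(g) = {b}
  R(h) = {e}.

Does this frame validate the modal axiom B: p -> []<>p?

No

Axiom B corresponds to the accessibility relation being symmetric.
Symmetric: no — a R b but not b R a.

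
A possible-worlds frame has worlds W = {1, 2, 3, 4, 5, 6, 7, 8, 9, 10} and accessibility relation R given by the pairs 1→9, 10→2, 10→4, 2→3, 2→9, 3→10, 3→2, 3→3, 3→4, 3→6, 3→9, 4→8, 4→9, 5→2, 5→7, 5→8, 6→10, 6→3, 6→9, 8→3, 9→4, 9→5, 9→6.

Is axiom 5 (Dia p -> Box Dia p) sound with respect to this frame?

No

Axiom 5 corresponds to the accessibility relation being Euclidean.
Euclidean: no — 10 R 2 and 10 R 4, but not 2 R 4.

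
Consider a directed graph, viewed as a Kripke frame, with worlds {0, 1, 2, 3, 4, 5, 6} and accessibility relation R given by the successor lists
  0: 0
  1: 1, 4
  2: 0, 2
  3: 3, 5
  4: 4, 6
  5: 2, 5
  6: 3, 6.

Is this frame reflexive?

Reflexive: yes — every world is R-related to itself.

Yes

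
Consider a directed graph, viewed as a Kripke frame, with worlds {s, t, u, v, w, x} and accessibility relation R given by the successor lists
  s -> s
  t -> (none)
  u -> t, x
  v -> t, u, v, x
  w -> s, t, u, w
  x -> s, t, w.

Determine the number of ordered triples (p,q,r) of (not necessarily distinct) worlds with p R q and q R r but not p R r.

6

Enumerating: (u,x,s), (u,x,w), (v,x,s), (v,x,w), (w,u,x), (x,w,u).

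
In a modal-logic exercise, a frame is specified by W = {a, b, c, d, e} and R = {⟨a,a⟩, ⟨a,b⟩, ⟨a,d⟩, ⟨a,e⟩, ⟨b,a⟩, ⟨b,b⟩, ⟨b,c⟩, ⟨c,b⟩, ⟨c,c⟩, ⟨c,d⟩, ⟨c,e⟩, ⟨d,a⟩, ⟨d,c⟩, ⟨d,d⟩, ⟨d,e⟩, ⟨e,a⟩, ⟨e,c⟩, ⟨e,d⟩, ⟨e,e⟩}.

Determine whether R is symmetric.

Yes

Symmetric: yes — every pair in R has its reverse in R.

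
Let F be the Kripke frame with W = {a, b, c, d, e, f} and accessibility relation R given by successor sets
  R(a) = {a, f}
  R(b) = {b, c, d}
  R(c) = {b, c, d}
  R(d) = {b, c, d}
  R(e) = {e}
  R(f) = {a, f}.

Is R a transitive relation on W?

Yes

Transitive: yes — every two-step R-path is closed by a direct edge.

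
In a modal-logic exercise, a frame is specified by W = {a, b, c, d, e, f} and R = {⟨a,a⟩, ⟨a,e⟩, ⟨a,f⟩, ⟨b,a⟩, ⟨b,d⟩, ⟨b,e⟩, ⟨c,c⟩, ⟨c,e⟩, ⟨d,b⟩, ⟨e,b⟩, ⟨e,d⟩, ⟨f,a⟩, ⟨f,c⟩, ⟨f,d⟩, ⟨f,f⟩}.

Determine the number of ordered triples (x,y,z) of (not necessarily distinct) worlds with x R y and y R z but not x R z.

Enumerating: (a,e,b), (a,e,d), (a,f,c), (a,f,d), (b,a,f), (b,d,b), (b,e,b), (c,e,b), (c,e,d), (d,b,a), (d,b,d), (d,b,e), (e,b,a), (e,b,e), (f,a,e), (f,c,e), (f,d,b).

17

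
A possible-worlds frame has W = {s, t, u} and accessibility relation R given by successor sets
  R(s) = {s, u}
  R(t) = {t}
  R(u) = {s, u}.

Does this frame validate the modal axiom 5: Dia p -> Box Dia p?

The schema 5 characterises exactly the Euclidean frames.
Euclidean: yes — any two successors of a common world are R-related.

Yes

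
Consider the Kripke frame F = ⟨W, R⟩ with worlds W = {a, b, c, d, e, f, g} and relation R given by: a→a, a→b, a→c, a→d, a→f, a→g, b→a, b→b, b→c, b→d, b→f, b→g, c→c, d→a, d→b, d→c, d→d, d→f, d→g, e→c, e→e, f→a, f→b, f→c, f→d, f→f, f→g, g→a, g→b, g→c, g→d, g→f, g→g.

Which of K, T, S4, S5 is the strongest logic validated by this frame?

S4

Reflexive (axiom T): yes — every world is R-related to itself.
Transitive (axiom 4): yes — every two-step R-path is closed by a direct edge.
Euclidean (axiom 5): no — a R c and a R b, but not c R b.
So F validates K, T, S4; S5 would additionally require R to be Euclidean. The strongest is S4.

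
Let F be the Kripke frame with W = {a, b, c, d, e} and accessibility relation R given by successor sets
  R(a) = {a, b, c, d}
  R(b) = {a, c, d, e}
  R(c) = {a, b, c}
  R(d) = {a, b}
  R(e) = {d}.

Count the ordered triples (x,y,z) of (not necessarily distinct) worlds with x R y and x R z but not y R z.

Enumerating: (a,b,b), (a,c,d), (a,d,c), (a,d,d), (b,a,e), (b,c,d), (b,c,e), (b,d,c), (b,d,d), (b,d,e), (b,e,a), (b,e,c), (b,e,e), (c,b,b), (d,b,b), (e,d,d).

16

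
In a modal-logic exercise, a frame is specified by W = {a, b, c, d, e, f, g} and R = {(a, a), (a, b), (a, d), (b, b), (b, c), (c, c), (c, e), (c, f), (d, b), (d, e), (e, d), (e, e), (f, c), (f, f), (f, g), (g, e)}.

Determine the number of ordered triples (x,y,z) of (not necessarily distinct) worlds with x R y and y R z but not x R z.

Enumerating: (a,b,c), (a,d,e), (b,c,e), (b,c,f), (c,e,d), (c,f,g), (d,b,c), (d,e,d), (e,d,b), (f,c,e), (f,g,e), (g,e,d).

12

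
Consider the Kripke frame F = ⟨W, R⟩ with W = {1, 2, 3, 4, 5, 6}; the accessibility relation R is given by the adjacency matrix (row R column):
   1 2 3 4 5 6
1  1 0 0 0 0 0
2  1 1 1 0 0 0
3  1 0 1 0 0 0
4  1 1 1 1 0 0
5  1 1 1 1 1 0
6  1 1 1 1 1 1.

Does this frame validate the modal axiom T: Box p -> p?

Yes

By correspondence theory, T is valid on a frame iff R is reflexive.
Reflexive: yes — every world is R-related to itself.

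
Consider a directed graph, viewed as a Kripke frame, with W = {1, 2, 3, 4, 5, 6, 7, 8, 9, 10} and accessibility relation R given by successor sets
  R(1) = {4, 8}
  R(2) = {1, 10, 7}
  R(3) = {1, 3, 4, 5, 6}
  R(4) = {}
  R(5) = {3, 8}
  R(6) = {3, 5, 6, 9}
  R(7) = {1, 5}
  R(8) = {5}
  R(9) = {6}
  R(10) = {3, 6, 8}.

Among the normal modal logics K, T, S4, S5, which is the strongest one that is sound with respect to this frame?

Reflexive (axiom T): no — 1 is not related to itself.
Transitive (axiom 4): no — 1 R 8 and 8 R 5, but not 1 R 5.
Euclidean (axiom 5): no — 1 R 4 and 1 R 8, but not 4 R 8.
So F validates K; T would additionally require R to be reflexive. The strongest is K.

K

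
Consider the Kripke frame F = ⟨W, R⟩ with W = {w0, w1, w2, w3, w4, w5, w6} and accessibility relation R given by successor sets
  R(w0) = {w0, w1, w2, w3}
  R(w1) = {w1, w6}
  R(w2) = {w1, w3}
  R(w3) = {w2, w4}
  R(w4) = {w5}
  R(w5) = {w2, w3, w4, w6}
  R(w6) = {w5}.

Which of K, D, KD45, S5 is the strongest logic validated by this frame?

Serial (axiom D): yes — every world has a successor (e.g. w0 R w0).
Euclidean (axiom 5): no — w0 R w1 and w0 R w2, but not w1 R w2.
Transitive (axiom 4): no — w0 R w1 and w1 R w6, but not w0 R w6.
Reflexive (axiom T): no — w2 is not related to itself.
So F validates K, D; KD45 would additionally require R to be Euclidean and transitive. The strongest is D.

D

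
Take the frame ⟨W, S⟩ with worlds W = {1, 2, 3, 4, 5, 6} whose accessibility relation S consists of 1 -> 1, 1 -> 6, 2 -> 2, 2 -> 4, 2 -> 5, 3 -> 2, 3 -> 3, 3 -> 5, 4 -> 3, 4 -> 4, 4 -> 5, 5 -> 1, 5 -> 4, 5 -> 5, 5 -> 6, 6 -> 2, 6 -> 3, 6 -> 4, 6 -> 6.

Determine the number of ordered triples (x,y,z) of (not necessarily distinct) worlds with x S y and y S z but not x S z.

Enumerating: (1,6,2), (1,6,3), (1,6,4), (2,4,3), (2,5,1), (2,5,6), (3,2,4), (3,5,1), (3,5,4), (3,5,6), (4,3,2), (4,5,1), … and 7 more.
Total: 19.

19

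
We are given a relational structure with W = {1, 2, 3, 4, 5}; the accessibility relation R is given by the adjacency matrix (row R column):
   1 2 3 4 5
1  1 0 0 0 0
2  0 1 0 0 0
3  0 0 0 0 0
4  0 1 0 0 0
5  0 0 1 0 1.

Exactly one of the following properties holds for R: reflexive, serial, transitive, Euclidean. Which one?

transitive

Reflexive: no — 3 is not related to itself.
Serial: no — 3 has no R-successor.
Transitive: yes — every two-step R-path is closed by a direct edge.
Euclidean: no — 5 R 3 and 5 R 3, but not 3 R 3.
Only transitive holds.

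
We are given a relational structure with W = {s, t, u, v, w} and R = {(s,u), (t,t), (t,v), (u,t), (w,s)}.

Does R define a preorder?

Reflexive: no — s is not related to itself.
Transitive: no — s R u and u R t, but not s R t.
So R is not a preorder.

No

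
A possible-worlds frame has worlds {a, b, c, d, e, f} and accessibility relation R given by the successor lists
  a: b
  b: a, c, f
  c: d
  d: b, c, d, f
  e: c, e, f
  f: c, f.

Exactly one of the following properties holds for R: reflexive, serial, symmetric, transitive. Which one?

Reflexive: no — a is not related to itself.
Serial: yes — every world has a successor (e.g. a R b).
Symmetric: no — b R c but not c R b.
Transitive: no — a R b and b R c, but not a R c.
Only serial holds.

serial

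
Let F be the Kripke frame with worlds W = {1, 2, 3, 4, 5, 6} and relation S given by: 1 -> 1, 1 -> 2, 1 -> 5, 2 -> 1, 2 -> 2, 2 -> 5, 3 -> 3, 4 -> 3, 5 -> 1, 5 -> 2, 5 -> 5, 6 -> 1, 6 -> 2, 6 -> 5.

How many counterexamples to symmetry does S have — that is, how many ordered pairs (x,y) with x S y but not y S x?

4

Enumerating: (4,3), (6,1), (6,2), (6,5).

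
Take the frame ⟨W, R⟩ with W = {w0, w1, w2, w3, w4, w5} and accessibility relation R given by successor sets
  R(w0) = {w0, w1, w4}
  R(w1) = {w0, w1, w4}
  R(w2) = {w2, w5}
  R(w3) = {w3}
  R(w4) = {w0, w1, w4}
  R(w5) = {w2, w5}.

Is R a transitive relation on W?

Yes

Transitive: yes — every two-step R-path is closed by a direct edge.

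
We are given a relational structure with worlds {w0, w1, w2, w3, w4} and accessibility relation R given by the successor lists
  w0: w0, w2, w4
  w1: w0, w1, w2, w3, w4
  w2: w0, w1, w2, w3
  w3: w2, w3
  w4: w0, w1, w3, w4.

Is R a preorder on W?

Reflexive: yes — every world is R-related to itself.
Transitive: no — w0 R w2 and w2 R w1, but not w0 R w1.
So R is not a preorder.

No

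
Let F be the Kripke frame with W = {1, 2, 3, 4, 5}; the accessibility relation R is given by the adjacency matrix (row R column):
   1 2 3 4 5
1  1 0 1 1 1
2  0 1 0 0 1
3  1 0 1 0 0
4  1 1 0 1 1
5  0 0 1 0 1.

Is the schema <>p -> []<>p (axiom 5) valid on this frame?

No

Axiom 5 corresponds to the accessibility relation being Euclidean.
Euclidean: no — 1 R 3 and 1 R 4, but not 3 R 4.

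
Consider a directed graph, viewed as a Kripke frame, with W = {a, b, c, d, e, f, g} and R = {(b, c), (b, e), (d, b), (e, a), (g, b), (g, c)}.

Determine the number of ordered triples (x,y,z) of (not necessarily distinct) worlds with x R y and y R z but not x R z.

Enumerating: (b,e,a), (d,b,c), (d,b,e), (g,b,e).

4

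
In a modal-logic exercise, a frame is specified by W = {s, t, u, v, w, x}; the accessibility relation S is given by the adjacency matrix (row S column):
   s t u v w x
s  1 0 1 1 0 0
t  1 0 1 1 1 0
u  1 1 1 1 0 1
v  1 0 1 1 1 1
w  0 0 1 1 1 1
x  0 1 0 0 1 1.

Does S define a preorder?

Reflexive: no — t is not related to itself.
Transitive: no — s S u and u S t, but not s S t.
So S is not a preorder.

No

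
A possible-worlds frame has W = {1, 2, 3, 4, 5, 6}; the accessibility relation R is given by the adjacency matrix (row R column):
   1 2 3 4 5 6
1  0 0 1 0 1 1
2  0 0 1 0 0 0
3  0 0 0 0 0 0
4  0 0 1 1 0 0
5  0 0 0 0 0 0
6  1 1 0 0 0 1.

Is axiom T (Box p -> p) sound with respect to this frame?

No

Axiom T corresponds to the accessibility relation being reflexive.
Reflexive: no — 1 is not related to itself.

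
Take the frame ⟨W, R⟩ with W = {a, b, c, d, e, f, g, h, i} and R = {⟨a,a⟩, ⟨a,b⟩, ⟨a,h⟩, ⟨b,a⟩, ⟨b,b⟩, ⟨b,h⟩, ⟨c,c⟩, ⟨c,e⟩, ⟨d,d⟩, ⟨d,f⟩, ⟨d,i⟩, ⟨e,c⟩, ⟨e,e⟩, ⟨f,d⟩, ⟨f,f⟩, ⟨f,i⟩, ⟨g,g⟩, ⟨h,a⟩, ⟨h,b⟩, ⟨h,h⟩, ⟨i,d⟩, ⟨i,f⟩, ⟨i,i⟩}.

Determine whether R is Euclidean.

Yes

Euclidean: yes — any two successors of a common world are R-related.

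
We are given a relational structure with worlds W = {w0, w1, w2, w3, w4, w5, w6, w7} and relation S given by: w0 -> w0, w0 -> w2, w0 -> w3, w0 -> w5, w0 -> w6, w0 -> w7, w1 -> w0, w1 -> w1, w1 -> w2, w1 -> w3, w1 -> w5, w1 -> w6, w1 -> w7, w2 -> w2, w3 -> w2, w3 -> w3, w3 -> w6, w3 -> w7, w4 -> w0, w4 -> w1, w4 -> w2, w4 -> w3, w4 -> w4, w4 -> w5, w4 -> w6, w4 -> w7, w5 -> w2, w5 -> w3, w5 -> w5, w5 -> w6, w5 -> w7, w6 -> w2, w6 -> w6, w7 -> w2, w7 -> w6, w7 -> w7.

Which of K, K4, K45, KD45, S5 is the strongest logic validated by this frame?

Transitive (axiom 4): yes — every two-step S-path is closed by a direct edge.
Euclidean (axiom 5): no — w0 S w2 and w0 S w3, but not w2 S w3.
Serial (axiom D): yes — every world has a successor (e.g. w0 S w0).
Reflexive (axiom T): yes — every world is S-related to itself.
So F validates K, K4; K45 would additionally require S to be Euclidean. The strongest is K4.

K4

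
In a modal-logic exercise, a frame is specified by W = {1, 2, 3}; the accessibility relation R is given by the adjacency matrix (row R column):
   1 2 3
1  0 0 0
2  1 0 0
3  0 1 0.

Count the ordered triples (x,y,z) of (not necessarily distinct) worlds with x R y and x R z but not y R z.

Enumerating: (2,1,1), (3,2,2).

2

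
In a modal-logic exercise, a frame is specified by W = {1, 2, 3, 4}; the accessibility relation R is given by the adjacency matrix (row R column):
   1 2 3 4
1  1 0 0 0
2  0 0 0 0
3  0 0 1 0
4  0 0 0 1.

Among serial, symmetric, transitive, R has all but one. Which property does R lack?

Serial: no — 2 has no R-successor.
Symmetric: yes — every pair in R has its reverse in R.
Transitive: yes — every two-step R-path is closed by a direct edge.
Only serial fails.

serial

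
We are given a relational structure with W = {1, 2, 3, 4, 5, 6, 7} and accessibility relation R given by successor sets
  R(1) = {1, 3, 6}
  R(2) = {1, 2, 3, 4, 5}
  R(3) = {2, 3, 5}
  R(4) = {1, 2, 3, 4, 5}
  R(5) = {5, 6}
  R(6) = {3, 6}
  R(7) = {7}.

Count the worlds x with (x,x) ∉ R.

0

R is reflexive; there are no such worlds.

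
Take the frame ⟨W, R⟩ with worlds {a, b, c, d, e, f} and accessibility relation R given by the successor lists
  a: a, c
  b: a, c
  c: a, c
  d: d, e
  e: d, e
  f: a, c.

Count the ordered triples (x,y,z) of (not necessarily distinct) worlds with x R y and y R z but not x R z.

R is transitive; there are no such tuples.

0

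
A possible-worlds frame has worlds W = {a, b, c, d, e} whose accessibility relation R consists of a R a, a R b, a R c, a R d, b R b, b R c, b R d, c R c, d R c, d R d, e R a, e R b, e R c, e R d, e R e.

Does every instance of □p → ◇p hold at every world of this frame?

Yes

The schema D characterises exactly the serial frames.
Serial: yes — every world has a successor (e.g. a R a).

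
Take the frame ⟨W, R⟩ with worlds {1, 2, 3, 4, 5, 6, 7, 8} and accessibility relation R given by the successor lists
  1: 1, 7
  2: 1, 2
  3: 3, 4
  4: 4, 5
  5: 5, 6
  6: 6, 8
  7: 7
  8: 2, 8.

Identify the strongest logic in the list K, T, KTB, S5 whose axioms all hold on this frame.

Reflexive (axiom T): yes — every world is R-related to itself.
Symmetric (axiom B): no — 1 R 7 but not 7 R 1.
Euclidean (axiom 5): no — 1 R 7 and 1 R 1, but not 7 R 1.
So F validates K, T; KTB would additionally require R to be symmetric. The strongest is T.

T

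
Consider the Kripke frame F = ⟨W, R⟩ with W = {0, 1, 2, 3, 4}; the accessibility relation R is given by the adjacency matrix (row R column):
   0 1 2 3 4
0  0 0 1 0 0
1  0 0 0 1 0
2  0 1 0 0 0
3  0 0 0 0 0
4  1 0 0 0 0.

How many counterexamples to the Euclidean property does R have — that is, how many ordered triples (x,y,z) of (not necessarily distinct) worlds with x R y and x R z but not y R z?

Enumerating: (0,2,2), (1,3,3), (2,1,1), (4,0,0).

4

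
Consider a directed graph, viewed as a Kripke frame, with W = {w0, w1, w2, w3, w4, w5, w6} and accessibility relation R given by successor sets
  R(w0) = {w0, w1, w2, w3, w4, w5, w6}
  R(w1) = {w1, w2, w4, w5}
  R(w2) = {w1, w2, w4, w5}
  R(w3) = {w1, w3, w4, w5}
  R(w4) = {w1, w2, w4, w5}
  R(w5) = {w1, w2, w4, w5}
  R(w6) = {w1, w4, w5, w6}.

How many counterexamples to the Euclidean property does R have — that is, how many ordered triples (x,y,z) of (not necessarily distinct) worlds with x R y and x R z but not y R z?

24

Enumerating: (w0,w1,w0), (w0,w1,w3), (w0,w1,w6), (w0,w2,w0), (w0,w2,w3), (w0,w2,w6), (w0,w3,w0), (w0,w3,w2), (w0,w3,w6), (w0,w4,w0), (w0,w4,w3), (w0,w4,w6), … and 12 more.
Total: 24.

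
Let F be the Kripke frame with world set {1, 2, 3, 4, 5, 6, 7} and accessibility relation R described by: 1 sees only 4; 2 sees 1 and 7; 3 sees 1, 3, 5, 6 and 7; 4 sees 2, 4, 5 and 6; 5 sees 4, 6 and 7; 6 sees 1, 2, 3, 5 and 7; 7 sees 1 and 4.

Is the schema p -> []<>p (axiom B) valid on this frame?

No

The schema B characterises exactly the symmetric frames.
Symmetric: no — 1 R 4 but not 4 R 1.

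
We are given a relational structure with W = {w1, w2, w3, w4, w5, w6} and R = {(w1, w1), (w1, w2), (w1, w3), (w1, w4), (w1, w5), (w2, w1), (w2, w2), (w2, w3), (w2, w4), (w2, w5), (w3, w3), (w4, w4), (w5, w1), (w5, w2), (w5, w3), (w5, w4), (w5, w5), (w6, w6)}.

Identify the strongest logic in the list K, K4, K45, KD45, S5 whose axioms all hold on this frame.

K4

Transitive (axiom 4): yes — every two-step R-path is closed by a direct edge.
Euclidean (axiom 5): no — w1 R w3 and w1 R w2, but not w3 R w2.
Serial (axiom D): yes — every world has a successor (e.g. w1 R w1).
Reflexive (axiom T): yes — every world is R-related to itself.
So F validates K, K4; K45 would additionally require R to be Euclidean. The strongest is K4.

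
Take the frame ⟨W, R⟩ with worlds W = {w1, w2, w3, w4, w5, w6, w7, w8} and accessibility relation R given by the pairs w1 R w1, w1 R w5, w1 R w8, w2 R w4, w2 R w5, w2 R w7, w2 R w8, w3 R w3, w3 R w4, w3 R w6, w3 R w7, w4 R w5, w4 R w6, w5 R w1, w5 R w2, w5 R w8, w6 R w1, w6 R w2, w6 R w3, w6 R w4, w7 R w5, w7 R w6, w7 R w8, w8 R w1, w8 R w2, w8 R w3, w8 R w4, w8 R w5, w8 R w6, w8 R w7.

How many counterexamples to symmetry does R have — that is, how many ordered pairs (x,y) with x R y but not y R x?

12

Enumerating: (w2,w4), (w2,w7), (w3,w4), (w3,w7), (w4,w5), (w6,w1), (w6,w2), (w7,w5), (w7,w6), (w8,w3), (w8,w4), (w8,w6).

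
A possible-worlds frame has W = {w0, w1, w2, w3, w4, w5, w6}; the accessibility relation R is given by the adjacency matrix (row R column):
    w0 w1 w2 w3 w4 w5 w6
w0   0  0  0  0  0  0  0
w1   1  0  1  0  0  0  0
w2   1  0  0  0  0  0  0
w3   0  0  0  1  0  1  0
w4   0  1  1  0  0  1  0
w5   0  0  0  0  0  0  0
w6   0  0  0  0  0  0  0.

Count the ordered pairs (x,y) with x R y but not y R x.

Enumerating: (w1,w0), (w1,w2), (w2,w0), (w3,w5), (w4,w1), (w4,w2), (w4,w5).

7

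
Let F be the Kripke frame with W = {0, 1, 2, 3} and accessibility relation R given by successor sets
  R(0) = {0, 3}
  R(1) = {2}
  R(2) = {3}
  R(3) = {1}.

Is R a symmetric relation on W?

No

Symmetric: no — 0 R 3 but not 3 R 0.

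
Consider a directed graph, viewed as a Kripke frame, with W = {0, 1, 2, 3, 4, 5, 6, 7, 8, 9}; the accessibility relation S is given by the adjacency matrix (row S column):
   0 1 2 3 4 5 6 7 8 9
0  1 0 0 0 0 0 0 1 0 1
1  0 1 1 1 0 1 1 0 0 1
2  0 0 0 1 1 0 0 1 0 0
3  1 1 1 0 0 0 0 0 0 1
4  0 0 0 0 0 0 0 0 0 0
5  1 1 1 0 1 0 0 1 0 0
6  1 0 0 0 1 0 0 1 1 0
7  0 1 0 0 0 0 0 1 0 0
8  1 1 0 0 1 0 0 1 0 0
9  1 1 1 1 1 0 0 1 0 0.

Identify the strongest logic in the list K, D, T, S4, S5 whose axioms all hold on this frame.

K

Serial (axiom D): no — 4 has no S-successor.
Reflexive (axiom T): no — 2 is not related to itself.
Transitive (axiom 4): no — 0 S 7 and 7 S 1, but not 0 S 1.
Euclidean (axiom 5): no — 0 S 7 and 0 S 9, but not 7 S 9.
So F validates K; D would additionally require S to be serial. The strongest is K.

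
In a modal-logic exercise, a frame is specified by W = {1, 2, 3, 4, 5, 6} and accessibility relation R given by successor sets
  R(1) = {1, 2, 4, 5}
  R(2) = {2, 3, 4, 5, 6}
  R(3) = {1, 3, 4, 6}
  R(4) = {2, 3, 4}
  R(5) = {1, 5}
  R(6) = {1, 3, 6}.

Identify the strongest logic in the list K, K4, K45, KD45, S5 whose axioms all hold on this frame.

K

Transitive (axiom 4): no — 1 R 2 and 2 R 3, but not 1 R 3.
Euclidean (axiom 5): no — 1 R 4 and 1 R 5, but not 4 R 5.
Serial (axiom D): yes — every world has a successor (e.g. 1 R 1).
Reflexive (axiom T): yes — every world is R-related to itself.
So F validates K; K4 would additionally require R to be transitive. The strongest is K.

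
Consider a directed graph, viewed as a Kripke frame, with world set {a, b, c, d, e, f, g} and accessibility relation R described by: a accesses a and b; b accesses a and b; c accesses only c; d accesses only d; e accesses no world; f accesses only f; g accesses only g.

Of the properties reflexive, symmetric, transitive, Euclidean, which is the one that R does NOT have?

reflexive

Reflexive: no — e is not related to itself.
Symmetric: yes — every pair in R has its reverse in R.
Transitive: yes — every two-step R-path is closed by a direct edge.
Euclidean: yes — any two successors of a common world are R-related.
Only reflexive fails.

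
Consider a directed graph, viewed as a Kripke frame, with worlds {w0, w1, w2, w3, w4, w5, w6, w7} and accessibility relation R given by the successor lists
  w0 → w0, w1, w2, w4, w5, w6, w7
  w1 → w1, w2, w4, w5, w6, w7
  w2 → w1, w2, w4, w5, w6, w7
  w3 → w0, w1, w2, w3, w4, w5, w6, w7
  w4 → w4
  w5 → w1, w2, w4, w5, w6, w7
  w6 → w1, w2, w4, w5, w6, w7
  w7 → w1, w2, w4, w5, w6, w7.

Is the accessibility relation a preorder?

Reflexive: yes — every world is R-related to itself.
Transitive: yes — every two-step R-path is closed by a direct edge.
So R is a preorder.

Yes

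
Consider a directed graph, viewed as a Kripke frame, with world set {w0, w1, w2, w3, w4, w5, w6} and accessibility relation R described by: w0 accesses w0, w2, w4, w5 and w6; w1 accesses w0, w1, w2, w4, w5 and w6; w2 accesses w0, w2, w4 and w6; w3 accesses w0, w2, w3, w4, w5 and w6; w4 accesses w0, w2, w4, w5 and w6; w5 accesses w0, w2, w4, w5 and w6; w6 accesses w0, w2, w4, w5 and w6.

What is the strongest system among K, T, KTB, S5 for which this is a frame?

Reflexive (axiom T): yes — every world is R-related to itself.
Symmetric (axiom B): no — w1 R w0 but not w0 R w1.
Euclidean (axiom 5): no — w0 R w2 and w0 R w5, but not w2 R w5.
So F validates K, T; KTB would additionally require R to be symmetric. The strongest is T.

T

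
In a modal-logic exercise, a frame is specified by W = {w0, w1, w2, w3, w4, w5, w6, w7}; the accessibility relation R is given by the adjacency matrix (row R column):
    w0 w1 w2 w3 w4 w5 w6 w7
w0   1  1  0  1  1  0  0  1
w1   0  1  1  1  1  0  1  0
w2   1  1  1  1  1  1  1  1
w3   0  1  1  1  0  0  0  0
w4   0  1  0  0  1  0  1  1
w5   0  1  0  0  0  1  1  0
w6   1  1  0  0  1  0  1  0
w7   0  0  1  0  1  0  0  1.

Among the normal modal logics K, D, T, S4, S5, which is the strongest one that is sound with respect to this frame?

Serial (axiom D): yes — every world has a successor (e.g. w0 R w0).
Reflexive (axiom T): yes — every world is R-related to itself.
Transitive (axiom 4): no — w0 R w1 and w1 R w2, but not w0 R w2.
Euclidean (axiom 5): no — w0 R w1 and w0 R w7, but not w1 R w7.
So F validates K, D, T; S4 would additionally require R to be transitive. The strongest is T.

T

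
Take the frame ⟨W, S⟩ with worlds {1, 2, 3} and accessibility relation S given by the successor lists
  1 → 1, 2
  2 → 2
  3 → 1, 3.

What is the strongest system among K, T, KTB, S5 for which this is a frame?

Reflexive (axiom T): yes — every world is S-related to itself.
Symmetric (axiom B): no — 1 S 2 but not 2 S 1.
Euclidean (axiom 5): no — 1 S 2 and 1 S 1, but not 2 S 1.
So F validates K, T; KTB would additionally require S to be symmetric. The strongest is T.

T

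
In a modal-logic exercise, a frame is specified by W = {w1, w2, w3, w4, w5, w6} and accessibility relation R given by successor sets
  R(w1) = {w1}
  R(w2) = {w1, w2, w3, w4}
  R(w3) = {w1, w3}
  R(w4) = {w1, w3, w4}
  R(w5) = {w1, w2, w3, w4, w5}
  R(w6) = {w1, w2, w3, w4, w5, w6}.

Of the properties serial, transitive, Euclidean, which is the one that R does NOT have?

Euclidean

Serial: yes — every world has a successor (e.g. w1 R w1).
Transitive: yes — every two-step R-path is closed by a direct edge.
Euclidean: no — w2 R w1 and w2 R w3, but not w1 R w3.
Only Euclidean fails.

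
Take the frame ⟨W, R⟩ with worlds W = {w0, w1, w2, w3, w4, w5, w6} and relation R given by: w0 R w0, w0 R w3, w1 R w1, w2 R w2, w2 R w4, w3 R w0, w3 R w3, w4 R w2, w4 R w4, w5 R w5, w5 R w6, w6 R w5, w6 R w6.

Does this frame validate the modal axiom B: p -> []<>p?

Axiom B corresponds to the accessibility relation being symmetric.
Symmetric: yes — every pair in R has its reverse in R.

Yes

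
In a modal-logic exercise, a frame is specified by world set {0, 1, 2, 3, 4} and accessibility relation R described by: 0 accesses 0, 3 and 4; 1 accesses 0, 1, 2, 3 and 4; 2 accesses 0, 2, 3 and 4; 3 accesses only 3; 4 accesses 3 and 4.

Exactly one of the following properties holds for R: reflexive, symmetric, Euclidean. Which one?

Reflexive: yes — every world is R-related to itself.
Symmetric: no — 0 R 3 but not 3 R 0.
Euclidean: no — 0 R 3 and 0 R 4, but not 3 R 4.
Only reflexive holds.

reflexive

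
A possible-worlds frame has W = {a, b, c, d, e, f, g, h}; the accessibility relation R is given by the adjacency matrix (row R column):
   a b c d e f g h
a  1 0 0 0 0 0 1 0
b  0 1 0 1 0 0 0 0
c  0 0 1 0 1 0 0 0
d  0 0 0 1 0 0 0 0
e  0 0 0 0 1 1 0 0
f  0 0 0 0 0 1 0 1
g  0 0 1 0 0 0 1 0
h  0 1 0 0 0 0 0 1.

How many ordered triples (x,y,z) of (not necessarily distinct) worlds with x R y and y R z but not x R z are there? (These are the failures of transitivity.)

Enumerating: (a,g,c), (c,e,f), (e,f,h), (f,h,b), (g,c,e), (h,b,d).

6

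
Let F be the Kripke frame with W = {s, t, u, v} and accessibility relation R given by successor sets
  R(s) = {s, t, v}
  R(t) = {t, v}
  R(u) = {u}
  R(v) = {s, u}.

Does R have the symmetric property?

Symmetric: no — s R t but not t R s.

No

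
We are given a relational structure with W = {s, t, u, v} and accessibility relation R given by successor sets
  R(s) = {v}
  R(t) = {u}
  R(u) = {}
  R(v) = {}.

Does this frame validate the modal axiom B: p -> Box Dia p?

The schema B characterises exactly the symmetric frames.
Symmetric: no — s R v but not v R s.

No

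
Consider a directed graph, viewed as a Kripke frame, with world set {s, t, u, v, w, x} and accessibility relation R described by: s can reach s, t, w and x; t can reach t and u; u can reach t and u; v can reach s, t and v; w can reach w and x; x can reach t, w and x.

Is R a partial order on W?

Reflexive: yes — every world is R-related to itself.
Transitive: no — s R t and t R u, but not s R u.
Antisymmetric: no — t R u and u R t with t ≠ u.
So R is not a partial order.

No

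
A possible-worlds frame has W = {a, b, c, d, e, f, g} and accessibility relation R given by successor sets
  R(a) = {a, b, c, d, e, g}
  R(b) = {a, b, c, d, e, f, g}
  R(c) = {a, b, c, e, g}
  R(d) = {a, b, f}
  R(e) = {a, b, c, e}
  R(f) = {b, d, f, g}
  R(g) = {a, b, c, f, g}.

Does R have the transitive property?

No

Transitive: no — a R b and b R f, but not a R f.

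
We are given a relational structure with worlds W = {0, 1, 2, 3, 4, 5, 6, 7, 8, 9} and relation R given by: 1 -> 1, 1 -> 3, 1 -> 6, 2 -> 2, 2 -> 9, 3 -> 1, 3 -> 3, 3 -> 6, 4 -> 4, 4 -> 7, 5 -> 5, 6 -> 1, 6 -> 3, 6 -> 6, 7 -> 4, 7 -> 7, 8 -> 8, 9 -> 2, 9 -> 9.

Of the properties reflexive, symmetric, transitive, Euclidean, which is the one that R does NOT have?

reflexive

Reflexive: no — 0 is not related to itself.
Symmetric: yes — every pair in R has its reverse in R.
Transitive: yes — every two-step R-path is closed by a direct edge.
Euclidean: yes — any two successors of a common world are R-related.
Only reflexive fails.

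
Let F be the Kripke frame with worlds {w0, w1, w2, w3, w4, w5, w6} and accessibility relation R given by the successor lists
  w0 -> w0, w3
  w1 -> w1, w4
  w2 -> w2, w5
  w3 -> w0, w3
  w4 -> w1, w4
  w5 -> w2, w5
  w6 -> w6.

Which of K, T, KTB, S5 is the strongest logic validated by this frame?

S5

Reflexive (axiom T): yes — every world is R-related to itself.
Symmetric (axiom B): yes — every pair in R has its reverse in R.
Euclidean (axiom 5): yes — any two successors of a common world are R-related.
So F validates K, T, KTB, S5. The strongest is S5.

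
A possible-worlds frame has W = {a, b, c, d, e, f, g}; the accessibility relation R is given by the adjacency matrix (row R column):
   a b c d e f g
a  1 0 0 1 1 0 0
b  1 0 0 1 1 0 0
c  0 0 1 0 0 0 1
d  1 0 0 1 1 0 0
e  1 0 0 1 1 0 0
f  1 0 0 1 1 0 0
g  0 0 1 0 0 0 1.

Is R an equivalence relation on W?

Reflexive: no — b is not related to itself.
Symmetric: no — b R a but not a R b.
Transitive: yes — every two-step R-path is closed by a direct edge.
So R is not an equivalence relation.

No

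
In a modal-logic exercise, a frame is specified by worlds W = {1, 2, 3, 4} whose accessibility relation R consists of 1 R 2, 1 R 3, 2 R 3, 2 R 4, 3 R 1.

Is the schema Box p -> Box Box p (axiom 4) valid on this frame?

No

Axiom 4 corresponds to the accessibility relation being transitive.
Transitive: no — 1 R 2 and 2 R 4, but not 1 R 4.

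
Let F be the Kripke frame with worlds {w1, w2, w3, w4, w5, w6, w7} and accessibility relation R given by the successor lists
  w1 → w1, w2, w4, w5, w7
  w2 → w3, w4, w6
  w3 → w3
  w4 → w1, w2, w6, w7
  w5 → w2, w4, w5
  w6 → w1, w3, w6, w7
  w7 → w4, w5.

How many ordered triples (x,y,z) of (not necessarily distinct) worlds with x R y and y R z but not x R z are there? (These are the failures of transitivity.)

30

Enumerating: (w1,w2,w3), (w1,w2,w6), (w1,w4,w6), (w2,w4,w1), (w2,w4,w2), (w2,w4,w7), (w2,w6,w1), (w2,w6,w7), (w4,w1,w4), (w4,w1,w5), (w4,w2,w3), (w4,w2,w4), … and 18 more.
Total: 30.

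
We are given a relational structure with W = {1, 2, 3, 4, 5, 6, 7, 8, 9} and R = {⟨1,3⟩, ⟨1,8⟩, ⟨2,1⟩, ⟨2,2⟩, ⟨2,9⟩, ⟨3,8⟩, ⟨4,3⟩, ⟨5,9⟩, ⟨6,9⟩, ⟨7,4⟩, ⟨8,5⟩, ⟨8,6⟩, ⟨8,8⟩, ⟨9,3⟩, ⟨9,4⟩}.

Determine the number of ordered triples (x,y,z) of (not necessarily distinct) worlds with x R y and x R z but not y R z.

Enumerating: (1,3,3), (1,8,3), (2,1,1), (2,1,2), (2,1,9), (2,9,1), (2,9,2), (2,9,9), (4,3,3), (5,9,9), (6,9,9), (7,4,4), … and 9 more.
Total: 21.

21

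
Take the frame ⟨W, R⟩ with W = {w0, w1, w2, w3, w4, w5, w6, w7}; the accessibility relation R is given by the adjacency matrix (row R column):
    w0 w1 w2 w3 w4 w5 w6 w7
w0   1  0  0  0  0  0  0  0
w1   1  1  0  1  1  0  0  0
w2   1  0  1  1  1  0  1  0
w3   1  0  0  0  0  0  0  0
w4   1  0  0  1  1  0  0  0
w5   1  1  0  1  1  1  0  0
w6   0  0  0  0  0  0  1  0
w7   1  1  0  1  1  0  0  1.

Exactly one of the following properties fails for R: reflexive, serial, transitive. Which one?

Reflexive: no — w3 is not related to itself.
Serial: yes — every world has a successor (e.g. w0 R w0).
Transitive: yes — every two-step R-path is closed by a direct edge.
Only reflexive fails.

reflexive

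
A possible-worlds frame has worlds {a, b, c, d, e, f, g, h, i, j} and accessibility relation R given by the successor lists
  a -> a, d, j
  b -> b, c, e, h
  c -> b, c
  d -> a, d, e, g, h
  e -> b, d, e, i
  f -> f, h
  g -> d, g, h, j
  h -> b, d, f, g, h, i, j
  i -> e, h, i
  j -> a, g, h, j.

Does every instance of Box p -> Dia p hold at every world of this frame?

Yes

By correspondence theory, D is valid on a frame iff R is serial.
Serial: yes — every world has a successor (e.g. a R a).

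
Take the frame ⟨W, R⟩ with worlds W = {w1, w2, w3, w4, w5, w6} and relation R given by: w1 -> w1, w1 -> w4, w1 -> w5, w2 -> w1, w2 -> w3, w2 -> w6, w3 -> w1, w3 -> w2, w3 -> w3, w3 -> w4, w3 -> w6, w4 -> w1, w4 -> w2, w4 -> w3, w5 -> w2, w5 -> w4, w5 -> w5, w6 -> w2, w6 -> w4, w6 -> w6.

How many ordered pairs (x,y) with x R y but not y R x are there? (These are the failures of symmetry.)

8

Enumerating: (w1,w5), (w2,w1), (w3,w1), (w3,w6), (w4,w2), (w5,w2), (w5,w4), (w6,w4).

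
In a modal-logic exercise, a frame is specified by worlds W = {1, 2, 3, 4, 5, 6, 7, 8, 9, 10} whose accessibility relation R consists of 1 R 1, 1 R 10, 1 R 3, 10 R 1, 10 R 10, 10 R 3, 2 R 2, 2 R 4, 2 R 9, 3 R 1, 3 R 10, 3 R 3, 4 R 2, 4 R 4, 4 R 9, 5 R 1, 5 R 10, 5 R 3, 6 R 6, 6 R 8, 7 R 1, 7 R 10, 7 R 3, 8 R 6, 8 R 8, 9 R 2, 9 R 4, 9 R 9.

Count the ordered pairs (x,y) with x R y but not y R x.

6

Enumerating: (5,1), (5,10), (5,3), (7,1), (7,10), (7,3).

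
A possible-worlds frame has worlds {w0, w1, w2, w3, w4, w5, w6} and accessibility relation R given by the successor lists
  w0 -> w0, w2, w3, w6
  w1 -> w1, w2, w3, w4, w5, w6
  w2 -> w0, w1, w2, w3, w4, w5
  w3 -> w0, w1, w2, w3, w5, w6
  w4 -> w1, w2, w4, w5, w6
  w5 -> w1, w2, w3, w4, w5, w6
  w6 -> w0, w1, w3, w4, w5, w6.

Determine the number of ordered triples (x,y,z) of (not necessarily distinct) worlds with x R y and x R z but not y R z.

34

Enumerating: (w0,w2,w6), (w0,w6,w2), (w1,w2,w6), (w1,w3,w4), (w1,w4,w3), (w1,w6,w2), (w2,w0,w1), (w2,w0,w4), (w2,w0,w5), (w2,w1,w0), (w2,w3,w4), (w2,w4,w0), … and 22 more.
Total: 34.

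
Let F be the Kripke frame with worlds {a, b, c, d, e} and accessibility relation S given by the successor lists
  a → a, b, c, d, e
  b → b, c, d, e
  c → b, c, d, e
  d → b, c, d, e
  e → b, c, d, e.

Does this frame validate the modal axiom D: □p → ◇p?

Axiom D corresponds to the accessibility relation being serial.
Serial: yes — every world has a successor (e.g. a S a).

Yes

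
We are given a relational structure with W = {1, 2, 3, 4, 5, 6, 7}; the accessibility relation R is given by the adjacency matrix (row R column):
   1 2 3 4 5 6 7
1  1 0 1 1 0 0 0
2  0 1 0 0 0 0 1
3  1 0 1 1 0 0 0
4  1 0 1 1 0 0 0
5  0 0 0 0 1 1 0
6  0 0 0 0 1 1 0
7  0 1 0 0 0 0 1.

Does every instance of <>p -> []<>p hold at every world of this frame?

Axiom 5 corresponds to the accessibility relation being Euclidean.
Euclidean: yes — any two successors of a common world are R-related.

Yes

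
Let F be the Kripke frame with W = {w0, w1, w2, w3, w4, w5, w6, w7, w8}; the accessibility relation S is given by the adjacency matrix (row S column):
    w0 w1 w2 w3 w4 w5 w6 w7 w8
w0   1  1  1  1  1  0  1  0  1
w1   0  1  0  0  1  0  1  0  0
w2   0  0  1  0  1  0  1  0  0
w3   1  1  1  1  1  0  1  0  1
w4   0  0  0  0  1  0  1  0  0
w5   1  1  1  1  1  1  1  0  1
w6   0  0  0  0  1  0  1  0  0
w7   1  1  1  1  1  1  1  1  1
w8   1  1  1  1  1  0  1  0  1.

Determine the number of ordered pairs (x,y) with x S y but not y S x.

Enumerating: (w0,w1), (w0,w2), (w0,w4), (w0,w6), (w1,w4), (w1,w6), (w2,w4), (w2,w6), (w3,w1), (w3,w2), (w3,w4), (w3,w6), … and 19 more.
Total: 31.

31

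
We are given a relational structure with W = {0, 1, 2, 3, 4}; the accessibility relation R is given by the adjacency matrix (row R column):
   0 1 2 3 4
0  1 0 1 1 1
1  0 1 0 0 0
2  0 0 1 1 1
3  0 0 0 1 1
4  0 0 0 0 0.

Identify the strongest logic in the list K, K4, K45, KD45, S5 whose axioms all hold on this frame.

K4

Transitive (axiom 4): yes — every two-step R-path is closed by a direct edge.
Euclidean (axiom 5): no — 0 R 3 and 0 R 2, but not 3 R 2.
Serial (axiom D): no — 4 has no R-successor.
Reflexive (axiom T): no — 4 is not related to itself.
So F validates K, K4; K45 would additionally require R to be Euclidean. The strongest is K4.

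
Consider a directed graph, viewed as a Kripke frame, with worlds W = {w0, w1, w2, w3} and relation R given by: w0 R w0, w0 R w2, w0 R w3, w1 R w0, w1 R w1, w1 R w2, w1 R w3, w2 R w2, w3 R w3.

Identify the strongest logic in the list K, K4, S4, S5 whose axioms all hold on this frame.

Transitive (axiom 4): yes — every two-step R-path is closed by a direct edge.
Reflexive (axiom T): yes — every world is R-related to itself.
Euclidean (axiom 5): no — w0 R w2 and w0 R w3, but not w2 R w3.
So F validates K, K4, S4; S5 would additionally require R to be Euclidean. The strongest is S4.

S4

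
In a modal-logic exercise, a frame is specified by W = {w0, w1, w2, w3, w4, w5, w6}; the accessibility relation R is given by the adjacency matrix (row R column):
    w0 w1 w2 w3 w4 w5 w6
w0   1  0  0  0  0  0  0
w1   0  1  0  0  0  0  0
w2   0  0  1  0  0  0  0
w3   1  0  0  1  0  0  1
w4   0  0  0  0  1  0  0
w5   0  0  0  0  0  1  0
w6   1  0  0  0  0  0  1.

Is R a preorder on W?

Reflexive: yes — every world is R-related to itself.
Transitive: yes — every two-step R-path is closed by a direct edge.
So R is a preorder.

Yes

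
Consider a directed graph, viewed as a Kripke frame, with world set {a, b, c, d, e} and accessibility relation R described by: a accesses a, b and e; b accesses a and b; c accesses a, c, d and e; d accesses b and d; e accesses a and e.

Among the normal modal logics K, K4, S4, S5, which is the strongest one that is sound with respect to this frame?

K

Transitive (axiom 4): no — b R a and a R e, but not b R e.
Reflexive (axiom T): yes — every world is R-related to itself.
Euclidean (axiom 5): no — a R b and a R e, but not b R e.
So F validates K; K4 would additionally require R to be transitive. The strongest is K.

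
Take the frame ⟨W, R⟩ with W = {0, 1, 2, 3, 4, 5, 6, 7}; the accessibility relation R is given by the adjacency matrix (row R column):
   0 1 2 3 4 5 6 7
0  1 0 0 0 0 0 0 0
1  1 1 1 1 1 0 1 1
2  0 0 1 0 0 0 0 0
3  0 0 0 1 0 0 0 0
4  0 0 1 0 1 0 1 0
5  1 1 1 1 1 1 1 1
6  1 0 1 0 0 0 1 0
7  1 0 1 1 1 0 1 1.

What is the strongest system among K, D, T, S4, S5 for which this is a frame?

T

Serial (axiom D): yes — every world has a successor (e.g. 0 R 0).
Reflexive (axiom T): yes — every world is R-related to itself.
Transitive (axiom 4): no — 4 R 6 and 6 R 0, but not 4 R 0.
Euclidean (axiom 5): no — 1 R 0 and 1 R 2, but not 0 R 2.
So F validates K, D, T; S4 would additionally require R to be transitive. The strongest is T.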